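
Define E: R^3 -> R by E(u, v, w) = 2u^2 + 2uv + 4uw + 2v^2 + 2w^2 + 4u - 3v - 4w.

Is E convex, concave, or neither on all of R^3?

neither

E is quadratic, so its Hessian is the constant matrix H = [[4, 2, 4], [2, 4, 0], [4, 0, 4]].
Leading principal minors: 4, 12, -16.
Neither pattern holds ⇒ H is indefinite ⇒ neither convex nor concave.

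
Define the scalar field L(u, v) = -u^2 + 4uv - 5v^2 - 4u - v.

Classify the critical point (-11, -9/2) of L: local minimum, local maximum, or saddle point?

The Hessian of L is constant: H = [[-2, 4], [4, -10]].
det(H) = (-2)·(-10) − 4² = 4.
det(H) > 0 and tr(H) = -12 < 0, so H is negative definite and the point is a local maximum.

local maximum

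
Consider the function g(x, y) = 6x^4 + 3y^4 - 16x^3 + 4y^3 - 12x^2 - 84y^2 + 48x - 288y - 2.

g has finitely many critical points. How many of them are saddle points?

g separates as a function of x plus a function of y, so ∇g=0 decouples.
∂g/∂x = 24(x - 2)(x - 1)(x + 1) = 0 at x ∈ {-1, 1, 2}; ∂g/∂y = 12(y - 4)(y + 2)(y + 3) = 0 at y ∈ {-3, -2, 4}.
The Hessian is diagonal: diag(g_xx, g_yy). Second derivatives: g_xx(-1)=144, g_xx(1)=-48, g_xx(2)=72; g_yy(-3)=84, g_yy(-2)=-72, g_yy(4)=504.
Saddle points occur where the two diagonal entries have opposite signs: (-1, -2), (1, -3), (1, 4), (2, -2). Count: 4.

4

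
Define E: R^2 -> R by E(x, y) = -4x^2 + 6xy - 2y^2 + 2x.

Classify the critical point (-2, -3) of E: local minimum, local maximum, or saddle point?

saddle point

The Hessian of E is constant: H = [[-8, 6], [6, -4]].
det(H) = (-8)·(-4) − 6² = -4.
Since det(H) < 0, H is indefinite and the critical point is a saddle point.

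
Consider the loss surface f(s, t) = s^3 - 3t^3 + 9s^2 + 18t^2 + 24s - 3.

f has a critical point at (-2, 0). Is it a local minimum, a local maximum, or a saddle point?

local minimum

The mixed partial ∂²f/∂s∂t is 0, so the Hessian at any point is diag(f_ss, f_tt) = diag(6(s + 3), 18(-t + 2)).
At (-2, 0): H = diag(6, 36).
Both eigenvalues are positive, so H is positive definite: a local minimum.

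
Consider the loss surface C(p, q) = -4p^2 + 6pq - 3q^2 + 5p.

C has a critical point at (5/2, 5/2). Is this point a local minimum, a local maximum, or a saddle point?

The Hessian of C is constant: H = [[-8, 6], [6, -6]].
det(H) = (-8)·(-6) − 6² = 12.
det(H) > 0 and tr(H) = -14 < 0, so H is negative definite and the point is a local maximum.

local maximum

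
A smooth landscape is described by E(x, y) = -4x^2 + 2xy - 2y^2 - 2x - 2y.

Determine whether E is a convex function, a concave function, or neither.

E is quadratic, so its Hessian is the constant matrix H = [[-8, 2], [2, -4]].
det(H) = 28, tr(H) = -12.
det(H) > 0 and tr(H) < 0, so H is negative definite everywhere: concave.

concave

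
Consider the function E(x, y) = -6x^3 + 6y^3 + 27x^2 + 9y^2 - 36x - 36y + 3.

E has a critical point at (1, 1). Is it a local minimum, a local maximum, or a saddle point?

local minimum

The mixed partial ∂²E/∂x∂y is 0, so the Hessian at any point is diag(E_xx, E_yy) = diag(18(-2x + 3), 18(2y + 1)).
At (1, 1): H = diag(18, 54).
Both eigenvalues are positive, so H is positive definite: a local minimum.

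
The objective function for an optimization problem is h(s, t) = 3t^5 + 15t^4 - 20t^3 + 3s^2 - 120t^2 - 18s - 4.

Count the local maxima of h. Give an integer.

h separates as a function of s plus a function of t, so ∇h=0 decouples.
∂h/∂s = 6(s - 3) = 0 at s ∈ {3}; ∂h/∂t = 15t(t - 2)(t + 2)(t + 4) = 0 at t ∈ {-4, -2, 0, 2}.
The Hessian is diagonal: diag(h_ss, h_tt). Second derivatives: h_ss(3)=6; h_tt(-4)=-720, h_tt(-2)=240, h_tt(0)=-240, h_tt(2)=720.
Local maxima occur where both diagonal entries negative: none. Count: 0.

0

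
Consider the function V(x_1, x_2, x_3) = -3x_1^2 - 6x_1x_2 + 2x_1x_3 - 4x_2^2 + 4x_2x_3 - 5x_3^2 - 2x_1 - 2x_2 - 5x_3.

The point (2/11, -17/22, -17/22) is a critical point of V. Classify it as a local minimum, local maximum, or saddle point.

local maximum

The Hessian is constant: H = [[-6, -6, 2], [-6, -8, 4], [2, 4, -10]].
Leading principal minors: Δ₁ = -6, Δ₂ = 12, Δ₃ = -88.
The minors alternate sign starting negative (−, +, −), so H is negative definite: a local maximum.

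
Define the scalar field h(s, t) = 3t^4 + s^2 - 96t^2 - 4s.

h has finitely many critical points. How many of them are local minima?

h separates as a function of s plus a function of t, so ∇h=0 decouples.
∂h/∂s = 2(s - 2) = 0 at s ∈ {2}; ∂h/∂t = 12t(t - 4)(t + 4) = 0 at t ∈ {-4, 0, 4}.
The Hessian is diagonal: diag(h_ss, h_tt). Second derivatives: h_ss(2)=2; h_tt(-4)=384, h_tt(0)=-192, h_tt(4)=384.
Local minima occur where both diagonal entries positive: (2, -4), (2, 4). Count: 2.

2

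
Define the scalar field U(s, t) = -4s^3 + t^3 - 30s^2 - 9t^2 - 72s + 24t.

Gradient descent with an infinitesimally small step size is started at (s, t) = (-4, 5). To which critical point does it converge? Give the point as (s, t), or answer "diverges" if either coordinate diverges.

U is separable, so gradient descent decouples: s follows -∂U/∂s, t follows -∂U/∂t.
∂U/∂s = -12(s + 2)(s + 3); at s=-4 this is -24, so s increases.
∂U/∂t = 3(t - 4)(t - 2); at t=5 this is 9, so t decreases.
s converges to its nearest critical value -3 (a local min of the s-part); t converges to 4. The iterate converges to (-3, 4).

(-3, 4)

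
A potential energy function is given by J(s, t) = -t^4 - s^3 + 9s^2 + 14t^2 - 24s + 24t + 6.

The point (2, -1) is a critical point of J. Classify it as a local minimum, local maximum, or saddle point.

local minimum

The mixed partial ∂²J/∂s∂t is 0, so the Hessian at any point is diag(J_ss, J_tt) = diag(6(-s + 3), 4(-3t^2 + 7)).
At (2, -1): H = diag(6, 16).
Both eigenvalues are positive, so H is positive definite: a local minimum.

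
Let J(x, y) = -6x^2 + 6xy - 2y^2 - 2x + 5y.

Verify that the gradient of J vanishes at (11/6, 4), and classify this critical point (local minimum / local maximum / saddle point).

local maximum

∇J = (-12x + 6y - 2, 6x - 4y + 5); substituting (11/6, 4) gives ∇J = (0, 0), so (11/6, 4) is indeed a critical point.
The Hessian of J is constant: H = [[-12, 6], [6, -4]].
det(H) = (-12)·(-4) − 6² = 12.
det(H) > 0 and tr(H) = -16 < 0, so H is negative definite and the point is a local maximum.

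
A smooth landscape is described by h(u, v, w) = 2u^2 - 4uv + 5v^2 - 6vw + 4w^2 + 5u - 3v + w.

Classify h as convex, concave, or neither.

h is quadratic, so its Hessian is the constant matrix H = [[4, -4, 0], [-4, 10, -6], [0, -6, 8]].
Leading principal minors: 4, 24, 48.
All positive ⇒ H ≻ 0 ⇒ convex.

convex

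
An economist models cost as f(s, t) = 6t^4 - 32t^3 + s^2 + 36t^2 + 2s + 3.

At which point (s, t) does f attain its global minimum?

(-1, 3)

f(s,t) separates as P(s) + Q(t) + 3, so its minimum is min P + min Q + 3.
P'(s) = 2s + 2 vanishes at s ∈ {-1}; Q'(t) = 24t(t - 3)(t - 1) vanishes at t ∈ {0, 1, 3}.
Local minima of P (where P''>0): P(-1)=-1. Local minima of Q: Q(0)=0, Q(3)=-54.
So the global minimum of f is P(-1) + Q(3) + 3 = -1 − 54 + 3 = -52, attained at (-1, 3).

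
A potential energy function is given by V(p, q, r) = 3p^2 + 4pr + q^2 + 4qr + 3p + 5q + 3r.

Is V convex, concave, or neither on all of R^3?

V is quadratic, so its Hessian is the constant matrix H = [[6, 0, 4], [0, 2, 4], [4, 4, 0]].
Leading principal minors: 6, 12, -128.
Neither pattern holds ⇒ H is indefinite ⇒ neither convex nor concave.

neither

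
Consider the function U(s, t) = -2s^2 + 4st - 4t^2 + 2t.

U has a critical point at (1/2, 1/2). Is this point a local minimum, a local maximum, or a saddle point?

The Hessian of U is constant: H = [[-4, 4], [4, -8]].
det(H) = (-4)·(-8) − 4² = 16.
det(H) > 0 and tr(H) = -12 < 0, so H is negative definite and the point is a local maximum.

local maximum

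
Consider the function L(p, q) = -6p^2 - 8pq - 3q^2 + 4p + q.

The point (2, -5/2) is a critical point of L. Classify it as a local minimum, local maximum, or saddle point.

local maximum

The Hessian of L is constant: H = [[-12, -8], [-8, -6]].
det(H) = (-12)·(-6) − (-8)² = 8.
det(H) > 0 and tr(H) = -18 < 0, so H is negative definite and the point is a local maximum.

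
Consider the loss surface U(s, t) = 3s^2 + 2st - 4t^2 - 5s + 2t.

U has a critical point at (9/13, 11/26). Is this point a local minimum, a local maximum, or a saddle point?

The Hessian of U is constant: H = [[6, 2], [2, -8]].
det(H) = 6·(-8) − 2² = -52.
Since det(H) < 0, H is indefinite and the critical point is a saddle point.

saddle point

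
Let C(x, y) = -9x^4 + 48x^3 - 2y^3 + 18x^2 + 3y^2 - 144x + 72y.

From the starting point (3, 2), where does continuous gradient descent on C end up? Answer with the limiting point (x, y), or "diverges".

C is separable, so gradient descent decouples: x follows -∂C/∂x, y follows -∂C/∂y.
∂C/∂x = -36(x - 4)(x - 1)(x + 1); at x=3 this is 288, so x decreases.
∂C/∂y = -6(y - 4)(y + 3); at y=2 this is 60, so y decreases.
x converges to its nearest critical value 1 (a local min of the x-part); y converges to -3. The iterate converges to (1, -3).

(1, -3)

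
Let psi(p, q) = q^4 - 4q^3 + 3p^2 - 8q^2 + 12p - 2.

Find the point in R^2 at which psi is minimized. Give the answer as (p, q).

(-2, 4)

psi(p,q) separates as A(p) + B(q) − 2, so its minimum is min A + min B − 2.
A'(p) = 6p + 12 vanishes at p ∈ {-2}; B'(q) = 4q(q - 4)(q + 1) vanishes at q ∈ {-1, 0, 4}.
Local minima of A (where A''>0): A(-2)=-12. Local minima of B: B(-1)=-3, B(4)=-128.
So the global minimum of psi is A(-2) + B(4) − 2 = -12 − 128 − 2 = -142, attained at (-2, 4).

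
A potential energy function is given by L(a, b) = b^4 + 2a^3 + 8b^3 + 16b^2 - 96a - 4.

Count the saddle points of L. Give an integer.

3

L separates as a function of a plus a function of b, so ∇L=0 decouples.
∂L/∂a = 6(a - 4)(a + 4) = 0 at a ∈ {-4, 4}; ∂L/∂b = 4b(b + 2)(b + 4) = 0 at b ∈ {-4, -2, 0}.
The Hessian is diagonal: diag(L_aa, L_bb). Second derivatives: L_aa(-4)=-48, L_aa(4)=48; L_bb(-4)=32, L_bb(-2)=-16, L_bb(0)=32.
Saddle points occur where the two diagonal entries have opposite signs: (-4, -4), (-4, 0), (4, -2). Count: 3.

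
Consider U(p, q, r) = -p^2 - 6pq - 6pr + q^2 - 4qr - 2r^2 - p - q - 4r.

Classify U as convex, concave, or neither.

U is quadratic, so its Hessian is the constant matrix H = [[-2, -6, -6], [-6, 2, -4], [-6, -4, -4]].
Leading principal minors: -2, -40, -168.
Neither pattern holds ⇒ H is indefinite ⇒ neither convex nor concave.

neither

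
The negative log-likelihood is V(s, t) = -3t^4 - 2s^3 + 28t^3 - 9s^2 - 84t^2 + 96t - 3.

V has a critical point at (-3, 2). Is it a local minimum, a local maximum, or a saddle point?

local minimum

The mixed partial ∂²V/∂s∂t is 0, so the Hessian at any point is diag(V_ss, V_tt) = diag(-6(2s + 3), 12(-3t^2 + 14t - 14)).
At (-3, 2): H = diag(18, 24).
Both eigenvalues are positive, so H is positive definite: a local minimum.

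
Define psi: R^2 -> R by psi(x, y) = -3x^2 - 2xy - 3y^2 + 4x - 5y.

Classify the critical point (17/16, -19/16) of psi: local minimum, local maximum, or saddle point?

The Hessian of psi is constant: H = [[-6, -2], [-2, -6]].
det(H) = (-6)·(-6) − (-2)² = 32.
det(H) > 0 and tr(H) = -12 < 0, so H is negative definite and the point is a local maximum.

local maximum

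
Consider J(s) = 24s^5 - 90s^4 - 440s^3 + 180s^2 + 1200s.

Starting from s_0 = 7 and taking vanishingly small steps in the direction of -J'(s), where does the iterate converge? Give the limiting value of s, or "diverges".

J'(s) = 120(s - 5)(s - 1)(s + 1)(s + 2), so J'(7) = 103680.
Gradient descent moves in the -J' direction, i.e. s is decreasing.
The nearest critical point in that direction is s = 5, where J'' = 20160 > 0 (a local minimum). The iterate converges there.

5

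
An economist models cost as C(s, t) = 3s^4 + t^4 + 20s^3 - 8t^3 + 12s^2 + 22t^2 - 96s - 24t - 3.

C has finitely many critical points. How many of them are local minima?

4

C separates as a function of s plus a function of t, so ∇C=0 decouples.
∂C/∂s = 12(s - 1)(s + 2)(s + 4) = 0 at s ∈ {-4, -2, 1}; ∂C/∂t = 4(t - 3)(t - 2)(t - 1) = 0 at t ∈ {1, 2, 3}.
The Hessian is diagonal: diag(C_ss, C_tt). Second derivatives: C_ss(-4)=120, C_ss(-2)=-72, C_ss(1)=180; C_tt(1)=8, C_tt(2)=-4, C_tt(3)=8.
Local minima occur where both diagonal entries positive: (-4, 1), (-4, 3), (1, 1), (1, 3). Count: 4.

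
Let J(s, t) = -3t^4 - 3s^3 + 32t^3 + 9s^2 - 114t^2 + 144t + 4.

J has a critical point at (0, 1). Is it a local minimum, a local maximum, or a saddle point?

The mixed partial ∂²J/∂s∂t is 0, so the Hessian at any point is diag(J_ss, J_tt) = diag(18(-s + 1), 12(-3t^2 + 16t - 19)).
At (0, 1): H = diag(18, -72).
The eigenvalues have opposite signs, so H is indefinite: a saddle point.

saddle point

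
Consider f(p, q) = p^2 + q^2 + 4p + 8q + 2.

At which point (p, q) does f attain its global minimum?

(-2, -4)

f(p,q) separates as A(p) + B(q) + 2, so its minimum is min A + min B + 2.
A'(p) = 2p + 4 vanishes at p ∈ {-2}; B'(q) = 2q + 8 vanishes at q ∈ {-4}.
Local minima of A (where A''>0): A(-2)=-4. Local minima of B: B(-4)=-16.
So the global minimum of f is A(-2) + B(-4) + 2 = -4 − 16 + 2 = -18, attained at (-2, -4).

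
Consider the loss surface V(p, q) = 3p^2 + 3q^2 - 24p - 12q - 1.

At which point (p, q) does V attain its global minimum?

(4, 2)

V(p,q) separates as A(p) + B(q) − 1, so its minimum is min A + min B − 1.
A'(p) = 6p - 24 vanishes at p ∈ {4}; B'(q) = 6q - 12 vanishes at q ∈ {2}.
Local minima of A (where A''>0): A(4)=-48. Local minima of B: B(2)=-12.
So the global minimum of V is A(4) + B(2) − 1 = -48 − 12 − 1 = -61, attained at (4, 2).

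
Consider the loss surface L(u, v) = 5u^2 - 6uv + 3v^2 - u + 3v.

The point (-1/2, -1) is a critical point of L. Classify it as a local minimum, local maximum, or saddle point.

The Hessian of L is constant: H = [[10, -6], [-6, 6]].
det(H) = 10·6 − (-6)² = 24.
det(H) > 0 and tr(H) = 16 > 0, so H is positive definite and the point is a local minimum.

local minimum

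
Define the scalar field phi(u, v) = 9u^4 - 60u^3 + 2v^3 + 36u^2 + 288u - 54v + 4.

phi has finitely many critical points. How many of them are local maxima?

phi separates as a function of u plus a function of v, so ∇phi=0 decouples.
∂phi/∂u = 36(u - 4)(u - 2)(u + 1) = 0 at u ∈ {-1, 2, 4}; ∂phi/∂v = 6(v - 3)(v + 3) = 0 at v ∈ {-3, 3}.
The Hessian is diagonal: diag(phi_uu, phi_vv). Second derivatives: phi_uu(-1)=540, phi_uu(2)=-216, phi_uu(4)=360; phi_vv(-3)=-36, phi_vv(3)=36.
Local maxima occur where both diagonal entries negative: (2, -3). Count: 1.

1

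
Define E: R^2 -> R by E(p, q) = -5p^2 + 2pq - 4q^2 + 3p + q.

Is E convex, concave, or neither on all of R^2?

concave

E is quadratic, so its Hessian is the constant matrix H = [[-10, 2], [2, -8]].
det(H) = 76, tr(H) = -18.
det(H) > 0 and tr(H) < 0, so H is negative definite everywhere: concave.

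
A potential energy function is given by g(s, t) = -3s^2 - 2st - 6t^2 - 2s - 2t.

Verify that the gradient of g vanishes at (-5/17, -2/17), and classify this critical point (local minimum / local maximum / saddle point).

∇g = (-6s - 2t - 2, -2s - 12t - 2); substituting (-5/17, -2/17) gives ∇g = (0, 0), so (-5/17, -2/17) is indeed a critical point.
The Hessian of g is constant: H = [[-6, -2], [-2, -12]].
det(H) = (-6)·(-12) − (-2)² = 68.
det(H) > 0 and tr(H) = -18 < 0, so H is negative definite and the point is a local maximum.

local maximum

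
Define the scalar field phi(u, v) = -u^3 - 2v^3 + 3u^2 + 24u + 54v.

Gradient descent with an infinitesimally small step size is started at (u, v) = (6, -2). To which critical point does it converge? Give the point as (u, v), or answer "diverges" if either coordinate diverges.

diverges

phi is separable, so gradient descent decouples: u follows -∂phi/∂u, v follows -∂phi/∂v.
∂phi/∂u = -3(u - 4)(u + 2); at u=6 this is -48, so u increases.
∂phi/∂v = -6(v - 3)(v + 3); at v=-2 this is 30, so v decreases.
The u-coordinate has no critical point in that direction and runs off to infinity.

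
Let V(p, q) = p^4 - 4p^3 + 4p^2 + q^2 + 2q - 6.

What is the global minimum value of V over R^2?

V(p,q) separates as A(p) + B(q) − 6, so its minimum is min A + min B − 6.
A'(p) = 4p(p - 2)(p - 1) vanishes at p ∈ {0, 1, 2}; B'(q) = 2q + 2 vanishes at q ∈ {-1}.
Local minima of A (where A''>0): A(0)=0, A(2)=0. Local minima of B: B(-1)=-1.
So the global minimum of V is A(0) + B(-1) − 6 = 0 − 1 − 6 = -7, attained at (0, -1).

-7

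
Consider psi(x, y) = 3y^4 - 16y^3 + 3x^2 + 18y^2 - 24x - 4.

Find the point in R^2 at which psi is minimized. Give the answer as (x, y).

(4, 3)

psi(x,y) separates as P(x) + Q(y) − 4, so its minimum is min P + min Q − 4.
P'(x) = 6x - 24 vanishes at x ∈ {4}; Q'(y) = 12y(y - 3)(y - 1) vanishes at y ∈ {0, 1, 3}.
Local minima of P (where P''>0): P(4)=-48. Local minima of Q: Q(0)=0, Q(3)=-27.
So the global minimum of psi is P(4) + Q(3) − 4 = -48 − 27 − 4 = -79, attained at (4, 3).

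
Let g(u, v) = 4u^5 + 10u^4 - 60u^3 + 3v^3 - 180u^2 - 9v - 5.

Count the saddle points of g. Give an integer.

4

g separates as a function of u plus a function of v, so ∇g=0 decouples.
∂g/∂u = 20u(u - 3)(u + 2)(u + 3) = 0 at u ∈ {-3, -2, 0, 3}; ∂g/∂v = 9(v - 1)(v + 1) = 0 at v ∈ {-1, 1}.
The Hessian is diagonal: diag(g_uu, g_vv). Second derivatives: g_uu(-3)=-360, g_uu(-2)=200, g_uu(0)=-360, g_uu(3)=1800; g_vv(-1)=-18, g_vv(1)=18.
Saddle points occur where the two diagonal entries have opposite signs: (-3, 1), (-2, -1), (0, 1), (3, -1). Count: 4.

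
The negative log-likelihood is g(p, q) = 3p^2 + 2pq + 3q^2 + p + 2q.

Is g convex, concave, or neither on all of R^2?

g is quadratic, so its Hessian is the constant matrix H = [[6, 2], [2, 6]].
det(H) = 32, tr(H) = 12.
det(H) > 0 and tr(H) > 0, so H is positive definite everywhere: convex.

convex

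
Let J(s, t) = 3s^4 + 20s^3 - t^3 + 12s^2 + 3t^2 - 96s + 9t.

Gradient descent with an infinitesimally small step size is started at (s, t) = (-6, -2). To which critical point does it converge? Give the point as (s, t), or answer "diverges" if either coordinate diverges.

J is separable, so gradient descent decouples: s follows -∂J/∂s, t follows -∂J/∂t.
∂J/∂s = 12(s - 1)(s + 2)(s + 4); at s=-6 this is -672, so s increases.
∂J/∂t = -3(t - 3)(t + 1); at t=-2 this is -15, so t increases.
s converges to its nearest critical value -4 (a local min of the s-part); t converges to -1. The iterate converges to (-4, -1).

(-4, -1)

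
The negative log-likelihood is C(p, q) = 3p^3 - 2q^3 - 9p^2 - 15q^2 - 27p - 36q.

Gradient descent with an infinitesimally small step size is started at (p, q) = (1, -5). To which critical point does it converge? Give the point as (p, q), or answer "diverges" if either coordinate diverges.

(3, -3)

C is separable, so gradient descent decouples: p follows -∂C/∂p, q follows -∂C/∂q.
∂C/∂p = 9(p - 3)(p + 1); at p=1 this is -36, so p increases.
∂C/∂q = -6(q + 2)(q + 3); at q=-5 this is -36, so q increases.
p converges to its nearest critical value 3 (a local min of the p-part); q converges to -3. The iterate converges to (3, -3).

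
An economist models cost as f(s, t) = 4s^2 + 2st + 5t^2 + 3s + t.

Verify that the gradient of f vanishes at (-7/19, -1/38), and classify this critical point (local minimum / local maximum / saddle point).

local minimum

∇f = (8s + 2t + 3, 2s + 10t + 1); substituting (-7/19, -1/38) gives ∇f = (0, 0), so (-7/19, -1/38) is indeed a critical point.
The Hessian of f is constant: H = [[8, 2], [2, 10]].
det(H) = 8·10 − 2² = 76.
det(H) > 0 and tr(H) = 18 > 0, so H is positive definite and the point is a local minimum.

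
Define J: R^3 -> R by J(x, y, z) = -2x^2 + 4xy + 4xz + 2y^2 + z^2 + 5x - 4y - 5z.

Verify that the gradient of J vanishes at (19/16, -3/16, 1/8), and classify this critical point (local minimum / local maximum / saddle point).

saddle point

∇J = (-4x + 4y + 4z + 5, 4x + 4y - 4, 4x + 2z - 5); substituting (19/16, -3/16, 1/8) gives ∇J = (0, 0, 0), so (19/16, -3/16, 1/8) is indeed a critical point.
The Hessian is constant: H = [[-4, 4, 4], [4, 4, 0], [4, 0, 2]].
Leading principal minors: Δ₁ = -4, Δ₂ = -32, Δ₃ = -128.
The minors fit neither the all-positive nor the alternating-sign pattern, so H is indefinite: a saddle point.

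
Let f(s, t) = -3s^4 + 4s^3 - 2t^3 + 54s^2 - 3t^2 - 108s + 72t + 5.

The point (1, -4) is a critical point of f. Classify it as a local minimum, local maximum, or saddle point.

The mixed partial ∂²f/∂s∂t is 0, so the Hessian at any point is diag(f_ss, f_tt) = diag(12(-3s^2 + 2s + 9), -6(2t + 1)).
At (1, -4): H = diag(96, 42).
Both eigenvalues are positive, so H is positive definite: a local minimum.

local minimum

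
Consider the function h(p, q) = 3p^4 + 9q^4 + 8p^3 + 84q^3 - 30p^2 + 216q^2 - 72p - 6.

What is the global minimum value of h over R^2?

-158

h(p,q) separates as A(p) + B(q) − 6, so its minimum is min A + min B − 6.
A'(p) = 12(p - 2)(p + 1)(p + 3) vanishes at p ∈ {-3, -1, 2}; B'(q) = 36q(q + 3)(q + 4) vanishes at q ∈ {-4, -3, 0}.
Local minima of A (where A''>0): A(-3)=-27, A(2)=-152. Local minima of B: B(-4)=384, B(0)=0.
So the global minimum of h is A(2) + B(0) − 6 = -152 + 0 − 6 = -158, attained at (2, 0).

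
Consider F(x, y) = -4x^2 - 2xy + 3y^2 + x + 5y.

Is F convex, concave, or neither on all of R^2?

neither

F is quadratic, so its Hessian is the constant matrix H = [[-8, -2], [-2, 6]].
det(H) = -52, tr(H) = -2.
det(H) < 0, so H is indefinite: neither convex nor concave.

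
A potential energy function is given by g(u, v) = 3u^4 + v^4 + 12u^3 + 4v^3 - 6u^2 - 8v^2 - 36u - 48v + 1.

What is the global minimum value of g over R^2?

-106

g(u,v) separates as P(u) + Q(v) + 1, so its minimum is min P + min Q + 1.
P'(u) = 12(u - 1)(u + 1)(u + 3) vanishes at u ∈ {-3, -1, 1}; Q'(v) = 4(v - 2)(v + 2)(v + 3) vanishes at v ∈ {-3, -2, 2}.
Local minima of P (where P''>0): P(-3)=-27, P(1)=-27. Local minima of Q: Q(-3)=45, Q(2)=-80.
So the global minimum of g is P(-3) + Q(2) + 1 = -27 − 80 + 1 = -106, attained at (-3, 2).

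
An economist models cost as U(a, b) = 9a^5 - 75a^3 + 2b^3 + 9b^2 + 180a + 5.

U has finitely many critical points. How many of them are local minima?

U separates as a function of a plus a function of b, so ∇U=0 decouples.
∂U/∂a = 45(a - 2)(a - 1)(a + 1)(a + 2) = 0 at a ∈ {-2, -1, 1, 2}; ∂U/∂b = 6b(b + 3) = 0 at b ∈ {-3, 0}.
The Hessian is diagonal: diag(U_aa, U_bb). Second derivatives: U_aa(-2)=-540, U_aa(-1)=270, U_aa(1)=-270, U_aa(2)=540; U_bb(-3)=-18, U_bb(0)=18.
Local minima occur where both diagonal entries positive: (-1, 0), (2, 0). Count: 2.

2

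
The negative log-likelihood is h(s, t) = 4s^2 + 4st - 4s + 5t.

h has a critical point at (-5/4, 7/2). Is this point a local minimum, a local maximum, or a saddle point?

saddle point

The Hessian of h is constant: H = [[8, 4], [4, 0]].
det(H) = 8·0 − 4² = -16.
Since det(H) < 0, H is indefinite and the critical point is a saddle point.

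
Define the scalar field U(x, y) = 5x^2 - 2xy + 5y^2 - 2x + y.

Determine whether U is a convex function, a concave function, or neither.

U is quadratic, so its Hessian is the constant matrix H = [[10, -2], [-2, 10]].
det(H) = 96, tr(H) = 20.
det(H) > 0 and tr(H) > 0, so H is positive definite everywhere: convex.

convex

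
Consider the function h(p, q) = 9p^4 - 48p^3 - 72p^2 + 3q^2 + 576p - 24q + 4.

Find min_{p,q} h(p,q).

h(p,q) separates as A(p) + B(q) + 4, so its minimum is min A + min B + 4.
A'(p) = 36(p - 4)(p - 2)(p + 2) vanishes at p ∈ {-2, 2, 4}; B'(q) = 6q - 24 vanishes at q ∈ {4}.
Local minima of A (where A''>0): A(-2)=-912, A(4)=384. Local minima of B: B(4)=-48.
So the global minimum of h is A(-2) + B(4) + 4 = -912 − 48 + 4 = -956, attained at (-2, 4).

-956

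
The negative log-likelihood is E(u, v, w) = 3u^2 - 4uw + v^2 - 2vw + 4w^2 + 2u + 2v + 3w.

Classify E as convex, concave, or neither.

E is quadratic, so its Hessian is the constant matrix H = [[6, 0, -4], [0, 2, -2], [-4, -2, 8]].
Leading principal minors: 6, 12, 40.
All positive ⇒ H ≻ 0 ⇒ convex.

convex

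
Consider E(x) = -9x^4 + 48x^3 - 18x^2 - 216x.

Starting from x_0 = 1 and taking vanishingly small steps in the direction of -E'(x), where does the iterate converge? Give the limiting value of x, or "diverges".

E'(x) = -36(x - 3)(x - 2)(x + 1), so E'(1) = -144.
Gradient descent moves in the -E' direction, i.e. x is increasing.
The nearest critical point in that direction is x = 2, where E'' = 108 > 0 (a local minimum). The iterate converges there.

2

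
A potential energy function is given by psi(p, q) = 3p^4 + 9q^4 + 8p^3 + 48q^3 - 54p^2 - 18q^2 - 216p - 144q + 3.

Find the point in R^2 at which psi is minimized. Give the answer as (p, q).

psi(p,q) separates as A(p) + B(q) + 3, so its minimum is min A + min B + 3.
A'(p) = 12(p - 3)(p + 2)(p + 3) vanishes at p ∈ {-3, -2, 3}; B'(q) = 36(q - 1)(q + 1)(q + 4) vanishes at q ∈ {-4, -1, 1}.
Local minima of A (where A''>0): A(-3)=189, A(3)=-675. Local minima of B: B(-4)=-480, B(1)=-105.
So the global minimum of psi is A(3) + B(-4) + 3 = -675 − 480 + 3 = -1152, attained at (3, -4).

(3, -4)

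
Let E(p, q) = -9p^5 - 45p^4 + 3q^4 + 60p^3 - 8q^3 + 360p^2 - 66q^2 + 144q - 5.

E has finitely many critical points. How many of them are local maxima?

2

E separates as a function of p plus a function of q, so ∇E=0 decouples.
∂E/∂p = -45p(p - 2)(p + 2)(p + 4) = 0 at p ∈ {-4, -2, 0, 2}; ∂E/∂q = 12(q - 4)(q - 1)(q + 3) = 0 at q ∈ {-3, 1, 4}.
The Hessian is diagonal: diag(E_pp, E_qq). Second derivatives: E_pp(-4)=2160, E_pp(-2)=-720, E_pp(0)=720, E_pp(2)=-2160; E_qq(-3)=336, E_qq(1)=-144, E_qq(4)=252.
Local maxima occur where both diagonal entries negative: (-2, 1), (2, 1). Count: 2.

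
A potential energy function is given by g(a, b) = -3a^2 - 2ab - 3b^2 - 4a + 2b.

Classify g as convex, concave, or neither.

g is quadratic, so its Hessian is the constant matrix H = [[-6, -2], [-2, -6]].
det(H) = 32, tr(H) = -12.
det(H) > 0 and tr(H) < 0, so H is negative definite everywhere: concave.

concave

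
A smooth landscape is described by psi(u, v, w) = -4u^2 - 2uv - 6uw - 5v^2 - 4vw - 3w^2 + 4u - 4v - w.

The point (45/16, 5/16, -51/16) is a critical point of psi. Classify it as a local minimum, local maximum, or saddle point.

The Hessian is constant: H = [[-8, -2, -6], [-2, -10, -4], [-6, -4, -6]].
Leading principal minors: Δ₁ = -8, Δ₂ = 76, Δ₃ = -64.
The minors alternate sign starting negative (−, +, −), so H is negative definite: a local maximum.

local maximum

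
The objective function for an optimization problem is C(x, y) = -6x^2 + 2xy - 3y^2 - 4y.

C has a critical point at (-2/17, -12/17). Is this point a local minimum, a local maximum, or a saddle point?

local maximum

The Hessian of C is constant: H = [[-12, 2], [2, -6]].
det(H) = (-12)·(-6) − 2² = 68.
det(H) > 0 and tr(H) = -18 < 0, so H is negative definite and the point is a local maximum.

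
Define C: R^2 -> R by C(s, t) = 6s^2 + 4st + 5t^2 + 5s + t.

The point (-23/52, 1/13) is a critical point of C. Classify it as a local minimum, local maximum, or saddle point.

The Hessian of C is constant: H = [[12, 4], [4, 10]].
det(H) = 12·10 − 4² = 104.
det(H) > 0 and tr(H) = 22 > 0, so H is positive definite and the point is a local minimum.

local minimum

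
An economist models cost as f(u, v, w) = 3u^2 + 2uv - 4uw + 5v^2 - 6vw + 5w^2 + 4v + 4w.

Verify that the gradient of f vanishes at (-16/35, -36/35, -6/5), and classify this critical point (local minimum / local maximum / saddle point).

local minimum

∇f = (6u + 2v - 4w, 2u + 10v - 6w + 4, -4u - 6v + 10w + 4); substituting (-16/35, -36/35, -6/5) gives ∇f = (0, 0, 0), so (-16/35, -36/35, -6/5) is indeed a critical point.
The Hessian is constant: H = [[6, 2, -4], [2, 10, -6], [-4, -6, 10]].
Leading principal minors: Δ₁ = 6, Δ₂ = 56, Δ₃ = 280.
All leading minors are positive, so H is positive definite: a local minimum.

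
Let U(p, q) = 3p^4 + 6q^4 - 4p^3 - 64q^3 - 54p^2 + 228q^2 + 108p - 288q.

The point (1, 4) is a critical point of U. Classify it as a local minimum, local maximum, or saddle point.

saddle point

The mixed partial ∂²U/∂p∂q is 0, so the Hessian at any point is diag(U_pp, U_qq) = diag(12(3p^2 - 2p - 9), 24(3q^2 - 16q + 19)).
At (1, 4): H = diag(-96, 72).
The eigenvalues have opposite signs, so H is indefinite: a saddle point.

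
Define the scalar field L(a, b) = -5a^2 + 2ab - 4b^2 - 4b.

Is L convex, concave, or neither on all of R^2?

L is quadratic, so its Hessian is the constant matrix H = [[-10, 2], [2, -8]].
det(H) = 76, tr(H) = -18.
det(H) > 0 and tr(H) < 0, so H is negative definite everywhere: concave.

concave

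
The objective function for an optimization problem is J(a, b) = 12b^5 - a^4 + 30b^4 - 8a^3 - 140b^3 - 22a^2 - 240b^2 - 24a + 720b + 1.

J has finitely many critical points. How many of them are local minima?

2

J separates as a function of a plus a function of b, so ∇J=0 decouples.
∂J/∂a = -4(a + 1)(a + 2)(a + 3) = 0 at a ∈ {-3, -2, -1}; ∂J/∂b = 60(b - 2)(b - 1)(b + 2)(b + 3) = 0 at b ∈ {-3, -2, 1, 2}.
The Hessian is diagonal: diag(J_aa, J_bb). Second derivatives: J_aa(-3)=-8, J_aa(-2)=4, J_aa(-1)=-8; J_bb(-3)=-1200, J_bb(-2)=720, J_bb(1)=-720, J_bb(2)=1200.
Local minima occur where both diagonal entries positive: (-2, -2), (-2, 2). Count: 2.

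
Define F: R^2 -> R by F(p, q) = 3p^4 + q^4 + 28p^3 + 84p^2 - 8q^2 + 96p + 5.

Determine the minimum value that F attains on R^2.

-75

F(p,q) separates as A(p) + B(q) + 5, so its minimum is min A + min B + 5.
A'(p) = 12(p + 1)(p + 2)(p + 4) vanishes at p ∈ {-4, -2, -1}; B'(q) = 4q(q - 2)(q + 2) vanishes at q ∈ {-2, 0, 2}.
Local minima of A (where A''>0): A(-4)=-64, A(-1)=-37. Local minima of B: B(-2)=-16, B(2)=-16.
So the global minimum of F is A(-4) + B(-2) + 5 = -64 − 16 + 5 = -75, attained at (-4, -2).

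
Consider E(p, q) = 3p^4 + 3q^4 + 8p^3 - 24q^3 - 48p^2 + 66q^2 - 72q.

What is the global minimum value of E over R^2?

E(p,q) separates as A(p) + B(q), so its minimum is min A + min B.
A'(p) = 12p(p - 2)(p + 4) vanishes at p ∈ {-4, 0, 2}; B'(q) = 12(q - 3)(q - 2)(q - 1) vanishes at q ∈ {1, 2, 3}.
Local minima of A (where A''>0): A(-4)=-512, A(2)=-80. Local minima of B: B(1)=-27, B(3)=-27.
So the global minimum of E is A(-4) + B(1) = -512 − 27 = -539, attained at (-4, 1).

-539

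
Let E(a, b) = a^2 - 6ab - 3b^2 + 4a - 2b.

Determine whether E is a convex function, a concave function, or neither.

E is quadratic, so its Hessian is the constant matrix H = [[2, -6], [-6, -6]].
det(H) = -48, tr(H) = -4.
det(H) < 0, so H is indefinite: neither convex nor concave.

neither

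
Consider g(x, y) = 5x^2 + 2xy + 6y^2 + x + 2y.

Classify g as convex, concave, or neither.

g is quadratic, so its Hessian is the constant matrix H = [[10, 2], [2, 12]].
det(H) = 116, tr(H) = 22.
det(H) > 0 and tr(H) > 0, so H is positive definite everywhere: convex.

convex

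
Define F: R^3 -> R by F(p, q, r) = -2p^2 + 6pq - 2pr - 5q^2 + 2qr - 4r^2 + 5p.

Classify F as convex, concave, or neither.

F is quadratic, so its Hessian is the constant matrix H = [[-4, 6, -2], [6, -10, 2], [-2, 2, -8]].
Leading principal minors: -4, 4, -24.
Signs alternate −, +, − ⇒ H ≺ 0 ⇒ concave.

concave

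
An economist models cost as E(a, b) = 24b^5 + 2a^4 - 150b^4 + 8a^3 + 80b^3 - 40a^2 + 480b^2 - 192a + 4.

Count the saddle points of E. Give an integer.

6

E separates as a function of a plus a function of b, so ∇E=0 decouples.
∂E/∂a = 8(a - 3)(a + 2)(a + 4) = 0 at a ∈ {-4, -2, 3}; ∂E/∂b = 120b(b - 4)(b - 2)(b + 1) = 0 at b ∈ {-1, 0, 2, 4}.
The Hessian is diagonal: diag(E_aa, E_bb). Second derivatives: E_aa(-4)=112, E_aa(-2)=-80, E_aa(3)=280; E_bb(-1)=-1800, E_bb(0)=960, E_bb(2)=-1440, E_bb(4)=4800.
Saddle points occur where the two diagonal entries have opposite signs: (-4, -1), (-4, 2), (-2, 0), (-2, 4), (3, -1), (3, 2). Count: 6.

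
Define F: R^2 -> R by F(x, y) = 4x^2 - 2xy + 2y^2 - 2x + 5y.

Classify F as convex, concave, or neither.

convex

F is quadratic, so its Hessian is the constant matrix H = [[8, -2], [-2, 4]].
det(H) = 28, tr(H) = 12.
det(H) > 0 and tr(H) > 0, so H is positive definite everywhere: convex.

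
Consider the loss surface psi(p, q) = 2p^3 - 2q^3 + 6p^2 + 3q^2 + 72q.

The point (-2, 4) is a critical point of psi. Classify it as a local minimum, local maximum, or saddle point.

The mixed partial ∂²psi/∂p∂q is 0, so the Hessian at any point is diag(psi_pp, psi_qq) = diag(12(p + 1), 6(-2q + 1)).
At (-2, 4): H = diag(-12, -42).
Both eigenvalues are negative, so H is negative definite: a local maximum.

local maximum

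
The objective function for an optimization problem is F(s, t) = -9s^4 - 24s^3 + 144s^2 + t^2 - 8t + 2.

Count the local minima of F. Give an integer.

F separates as a function of s plus a function of t, so ∇F=0 decouples.
∂F/∂s = -36s(s - 2)(s + 4) = 0 at s ∈ {-4, 0, 2}; ∂F/∂t = 2(t - 4) = 0 at t ∈ {4}.
The Hessian is diagonal: diag(F_ss, F_tt). Second derivatives: F_ss(-4)=-864, F_ss(0)=288, F_ss(2)=-432; F_tt(4)=2.
Local minima occur where both diagonal entries positive: (0, 4). Count: 1.

1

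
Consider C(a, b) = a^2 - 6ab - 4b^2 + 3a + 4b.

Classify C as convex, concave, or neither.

C is quadratic, so its Hessian is the constant matrix H = [[2, -6], [-6, -8]].
det(H) = -52, tr(H) = -6.
det(H) < 0, so H is indefinite: neither convex nor concave.

neither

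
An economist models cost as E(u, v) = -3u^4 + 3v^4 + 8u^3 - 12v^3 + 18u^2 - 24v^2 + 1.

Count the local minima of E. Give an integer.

2

E separates as a function of u plus a function of v, so ∇E=0 decouples.
∂E/∂u = -12u(u - 3)(u + 1) = 0 at u ∈ {-1, 0, 3}; ∂E/∂v = 12v(v - 4)(v + 1) = 0 at v ∈ {-1, 0, 4}.
The Hessian is diagonal: diag(E_uu, E_vv). Second derivatives: E_uu(-1)=-48, E_uu(0)=36, E_uu(3)=-144; E_vv(-1)=60, E_vv(0)=-48, E_vv(4)=240.
Local minima occur where both diagonal entries positive: (0, -1), (0, 4). Count: 2.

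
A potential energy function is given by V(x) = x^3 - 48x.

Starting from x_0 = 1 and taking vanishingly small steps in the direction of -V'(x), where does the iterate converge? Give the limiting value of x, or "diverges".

V'(x) = 3(x - 4)(x + 4), so V'(1) = -45.
Gradient descent moves in the -V' direction, i.e. x is increasing.
The nearest critical point in that direction is x = 4, where V'' = 24 > 0 (a local minimum). The iterate converges there.

4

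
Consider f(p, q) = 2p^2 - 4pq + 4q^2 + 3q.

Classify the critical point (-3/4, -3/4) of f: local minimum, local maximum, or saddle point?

The Hessian of f is constant: H = [[4, -4], [-4, 8]].
det(H) = 4·8 − (-4)² = 16.
det(H) > 0 and tr(H) = 12 > 0, so H is positive definite and the point is a local minimum.

local minimum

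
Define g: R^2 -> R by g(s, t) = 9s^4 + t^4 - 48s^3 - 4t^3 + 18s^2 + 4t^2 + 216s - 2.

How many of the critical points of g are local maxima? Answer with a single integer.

g separates as a function of s plus a function of t, so ∇g=0 decouples.
∂g/∂s = 36(s - 3)(s - 2)(s + 1) = 0 at s ∈ {-1, 2, 3}; ∂g/∂t = 4t(t - 2)(t - 1) = 0 at t ∈ {0, 1, 2}.
The Hessian is diagonal: diag(g_ss, g_tt). Second derivatives: g_ss(-1)=432, g_ss(2)=-108, g_ss(3)=144; g_tt(0)=8, g_tt(1)=-4, g_tt(2)=8.
Local maxima occur where both diagonal entries negative: (2, 1). Count: 1.

1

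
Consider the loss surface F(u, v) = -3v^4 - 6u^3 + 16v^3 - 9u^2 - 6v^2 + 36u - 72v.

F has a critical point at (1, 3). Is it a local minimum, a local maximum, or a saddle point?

local maximum

The mixed partial ∂²F/∂u∂v is 0, so the Hessian at any point is diag(F_uu, F_vv) = diag(-18(2u + 1), 12(-3v^2 + 8v - 1)).
At (1, 3): H = diag(-54, -48).
Both eigenvalues are negative, so H is negative definite: a local maximum.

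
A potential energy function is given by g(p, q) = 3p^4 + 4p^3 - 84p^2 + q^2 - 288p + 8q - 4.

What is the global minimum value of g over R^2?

-1492

g(p,q) separates as A(p) + B(q) − 4, so its minimum is min A + min B − 4.
A'(p) = 12(p - 4)(p + 2)(p + 3) vanishes at p ∈ {-3, -2, 4}; B'(q) = 2q + 8 vanishes at q ∈ {-4}.
Local minima of A (where A''>0): A(-3)=243, A(4)=-1472. Local minima of B: B(-4)=-16.
So the global minimum of g is A(4) + B(-4) − 4 = -1472 − 16 − 4 = -1492, attained at (4, -4).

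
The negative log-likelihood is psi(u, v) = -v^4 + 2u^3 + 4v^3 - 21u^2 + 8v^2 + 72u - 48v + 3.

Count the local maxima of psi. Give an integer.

psi separates as a function of u plus a function of v, so ∇psi=0 decouples.
∂psi/∂u = 6(u - 4)(u - 3) = 0 at u ∈ {3, 4}; ∂psi/∂v = -4(v - 3)(v - 2)(v + 2) = 0 at v ∈ {-2, 2, 3}.
The Hessian is diagonal: diag(psi_uu, psi_vv). Second derivatives: psi_uu(3)=-6, psi_uu(4)=6; psi_vv(-2)=-80, psi_vv(2)=16, psi_vv(3)=-20.
Local maxima occur where both diagonal entries negative: (3, -2), (3, 3). Count: 2.

2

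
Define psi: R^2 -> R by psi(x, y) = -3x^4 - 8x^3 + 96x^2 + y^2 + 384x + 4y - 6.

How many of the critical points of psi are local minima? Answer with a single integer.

1

psi separates as a function of x plus a function of y, so ∇psi=0 decouples.
∂psi/∂x = -12(x - 4)(x + 2)(x + 4) = 0 at x ∈ {-4, -2, 4}; ∂psi/∂y = 2(y + 2) = 0 at y ∈ {-2}.
The Hessian is diagonal: diag(psi_xx, psi_yy). Second derivatives: psi_xx(-4)=-192, psi_xx(-2)=144, psi_xx(4)=-576; psi_yy(-2)=2.
Local minima occur where both diagonal entries positive: (-2, -2). Count: 1.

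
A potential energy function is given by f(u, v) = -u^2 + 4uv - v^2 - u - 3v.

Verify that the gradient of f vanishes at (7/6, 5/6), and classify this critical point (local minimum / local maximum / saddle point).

∇f = (-2u + 4v - 1, 4u - 2v - 3); substituting (7/6, 5/6) gives ∇f = (0, 0), so (7/6, 5/6) is indeed a critical point.
The Hessian of f is constant: H = [[-2, 4], [4, -2]].
det(H) = (-2)·(-2) − 4² = -12.
Since det(H) < 0, H is indefinite and the critical point is a saddle point.

saddle point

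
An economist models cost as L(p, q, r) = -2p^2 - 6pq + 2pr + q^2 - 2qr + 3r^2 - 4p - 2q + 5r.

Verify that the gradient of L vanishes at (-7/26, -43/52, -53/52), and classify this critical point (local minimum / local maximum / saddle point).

∇L = (-4p - 6q + 2r - 4, -6p + 2q - 2r - 2, 2p - 2q + 6r + 5); substituting (-7/26, -43/52, -53/52) gives ∇L = (0, 0, 0), so (-7/26, -43/52, -53/52) is indeed a critical point.
The Hessian is constant: H = [[-4, -6, 2], [-6, 2, -2], [2, -2, 6]].
Leading principal minors: Δ₁ = -4, Δ₂ = -44, Δ₃ = -208.
The minors fit neither the all-positive nor the alternating-sign pattern, so H is indefinite: a saddle point.

saddle point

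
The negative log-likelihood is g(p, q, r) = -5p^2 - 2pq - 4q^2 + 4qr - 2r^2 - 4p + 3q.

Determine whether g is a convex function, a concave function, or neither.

concave

g is quadratic, so its Hessian is the constant matrix H = [[-10, -2, 0], [-2, -8, 4], [0, 4, -4]].
Leading principal minors: -10, 76, -144.
Signs alternate −, +, − ⇒ H ≺ 0 ⇒ concave.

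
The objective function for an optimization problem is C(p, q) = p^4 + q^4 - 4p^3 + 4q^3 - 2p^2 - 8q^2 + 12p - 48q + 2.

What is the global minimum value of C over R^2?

C(p,q) separates as A(p) + B(q) + 2, so its minimum is min A + min B + 2.
A'(p) = 4(p - 3)(p - 1)(p + 1) vanishes at p ∈ {-1, 1, 3}; B'(q) = 4(q - 2)(q + 2)(q + 3) vanishes at q ∈ {-3, -2, 2}.
Local minima of A (where A''>0): A(-1)=-9, A(3)=-9. Local minima of B: B(-3)=45, B(2)=-80.
So the global minimum of C is A(-1) + B(2) + 2 = -9 − 80 + 2 = -87, attained at (-1, 2).

-87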